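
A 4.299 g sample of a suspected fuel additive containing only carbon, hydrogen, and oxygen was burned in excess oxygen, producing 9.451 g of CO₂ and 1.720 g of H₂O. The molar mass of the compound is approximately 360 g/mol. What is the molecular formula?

mol C = 9.451 g CO₂ ÷ 44.009 g/mol = 0.21475 mol
mol H = 2 × 1.720 g H₂O ÷ 18.015 g/mol = 0.19095 mol
mass O = 4.299 − (2.5794 + 0.19248) = 1.5271 g → mol O = 1.5271 ÷ 15.999 = 0.095452 mol
Divide by the smallest (0.095452 mol): C 2.250, H 2.000, O 1.000
Multiplying each by 4 gives whole numbers: C 9.00, H 8.00, O 4.00
Empirical formula: C9H8O4
Empirical-formula mass = 180.16 g/mol; 360 ÷ 180.16 ≈ 2, so the molecular formula is C18H16O8.

C18H16O8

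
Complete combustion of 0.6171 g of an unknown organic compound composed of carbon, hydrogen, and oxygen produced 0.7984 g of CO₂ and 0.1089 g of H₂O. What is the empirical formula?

C3H2O4

mol C = 0.7984 g CO₂ ÷ 44.009 g/mol = 0.018142 mol
mol H = 2 × 0.1089 g H₂O ÷ 18.015 g/mol = 0.012090 mol
mass O = 0.6171 − (0.21790 + 0.012187) = 0.38701 g → mol O = 0.38701 ÷ 15.999 = 0.024190 mol
Divide by the smallest (0.012090 mol): C 1.501, H 1.000, O 2.001
Multiplying each by 2 gives whole numbers: C 3.00, H 2.00, O 4.00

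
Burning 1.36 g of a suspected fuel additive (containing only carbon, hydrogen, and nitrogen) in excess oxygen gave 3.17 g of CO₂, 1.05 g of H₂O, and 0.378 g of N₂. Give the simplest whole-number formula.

C8H13N3

mol C = 3.17 g CO₂ ÷ 44.009 g/mol = 0.07203 mol
mol H = 2 × 1.05 g H₂O ÷ 18.015 g/mol = 0.1166 mol
mol N = 2 × 0.378 g N₂ ÷ 28.014 g/mol = 0.02699 mol
Divide by the smallest (0.02699 mol): C 2.669, H 4.320, N 1.000
Multiplying each by 3 gives whole numbers: C 8.01, H 12.96, N 3.00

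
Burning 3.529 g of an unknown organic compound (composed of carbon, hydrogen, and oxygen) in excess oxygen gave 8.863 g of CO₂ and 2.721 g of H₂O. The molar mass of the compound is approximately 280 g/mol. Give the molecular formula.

C16H24O4

mol C = 8.863 g CO₂ ÷ 44.009 g/mol = 0.20139 mol
mol H = 2 × 2.721 g H₂O ÷ 18.015 g/mol = 0.30208 mol
mass O = 3.529 − (2.4189 + 0.30450) = 0.80560 g → mol O = 0.80560 ÷ 15.999 = 0.050353 mol
Divide by the smallest (0.050353 mol): C 4.000, H 5.999, O 1.000
Empirical formula: C4H6O
Empirical-formula mass = 70.09 g/mol; 280 ÷ 70.09 ≈ 4, so the molecular formula is C16H24O4.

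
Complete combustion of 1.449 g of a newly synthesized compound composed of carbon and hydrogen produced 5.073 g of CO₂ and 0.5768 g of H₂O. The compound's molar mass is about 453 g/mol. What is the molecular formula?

C36H20

mol C = 5.073 g CO₂ ÷ 44.009 g/mol = 0.11527 mol
mol H = 2 × 0.5768 g H₂O ÷ 18.015 g/mol = 0.064036 mol
Divide by the smallest (0.064036 mol): C 1.800, H 1.000
Multiplying each by 5 gives whole numbers: C 9.00, H 5.00
Empirical formula: C9H5
Empirical-formula mass = 113.14 g/mol; 453 ÷ 113.14 ≈ 4, so the molecular formula is C36H20.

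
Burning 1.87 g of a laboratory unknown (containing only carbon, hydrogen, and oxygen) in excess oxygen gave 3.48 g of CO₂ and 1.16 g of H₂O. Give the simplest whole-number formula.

C8H13O5

mol C = 3.48 g CO₂ ÷ 44.009 g/mol = 0.07907 mol
mol H = 2 × 1.16 g H₂O ÷ 18.015 g/mol = 0.1288 mol
mass O = 1.87 − (0.9498 + 0.1298) = 0.7904 g → mol O = 0.7904 ÷ 15.999 = 0.04940 mol
Divide by the smallest (0.04940 mol): C 1.601, H 2.607, O 1.000
Multiplying each by 5 gives whole numbers: C 8.00, H 13.03, O 5.00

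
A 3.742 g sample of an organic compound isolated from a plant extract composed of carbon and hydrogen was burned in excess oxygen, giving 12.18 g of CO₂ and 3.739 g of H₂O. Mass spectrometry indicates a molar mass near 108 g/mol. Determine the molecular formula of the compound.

C8H12

mol C = 12.18 g CO₂ ÷ 44.009 g/mol = 0.27676 mol
mol H = 2 × 3.739 g H₂O ÷ 18.015 g/mol = 0.41510 mol
Divide by the smallest (0.27676 mol): C 1.000, H 1.500
Multiplying each by 2 gives whole numbers: C 2.00, H 3.00
Empirical formula: C2H3
Empirical-formula mass = 27.05 g/mol; 108 ÷ 27.05 ≈ 4, so the molecular formula is C8H12.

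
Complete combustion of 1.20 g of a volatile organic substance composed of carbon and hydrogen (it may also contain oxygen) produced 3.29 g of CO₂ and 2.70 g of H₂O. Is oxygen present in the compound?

no

mol C = 3.29 g CO₂ ÷ 44.009 g/mol = 0.07476 mol
mol H = 2 × 2.70 g H₂O ÷ 18.015 g/mol = 0.2998 mol
C and H together account for 1.200 g — essentially the entire 1.20 g sample — so the compound contains no oxygen.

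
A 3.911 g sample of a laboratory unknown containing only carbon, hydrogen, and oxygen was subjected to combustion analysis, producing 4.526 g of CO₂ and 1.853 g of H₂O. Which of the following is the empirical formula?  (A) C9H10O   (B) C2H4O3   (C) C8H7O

(B) C2H4O3

mol C = 4.526 g CO₂ ÷ 44.009 g/mol = 0.10284 mol
mol H = 2 × 1.853 g H₂O ÷ 18.015 g/mol = 0.20572 mol
mass O = 3.911 − (1.2352 + 0.20736) = 2.4684 g → mol O = 2.4684 ÷ 15.999 = 0.15428 mol
Divide by the smallest (0.10284 mol): C 1.000, H 2.000, O 1.500
Multiplying each by 2 gives whole numbers: C 2.00, H 4.00, O 3.00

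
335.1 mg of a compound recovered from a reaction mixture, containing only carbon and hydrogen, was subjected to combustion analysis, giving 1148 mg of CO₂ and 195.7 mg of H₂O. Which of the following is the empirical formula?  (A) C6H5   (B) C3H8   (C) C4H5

(A) C6H5

mol C = 1.148 g CO₂ ÷ 44.009 g/mol = 0.026086 mol
mol H = 2 × 0.1957 g H₂O ÷ 18.015 g/mol = 0.021726 mol
Divide by the smallest (0.021726 mol): C 1.201, H 1.000
Multiplying each by 5 gives whole numbers: C 6.00, H 5.00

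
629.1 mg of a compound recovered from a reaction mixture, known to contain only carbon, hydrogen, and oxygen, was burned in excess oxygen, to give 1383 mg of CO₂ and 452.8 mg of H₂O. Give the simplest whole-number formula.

C5H8O2

mol C = 1.383 g CO₂ ÷ 44.009 g/mol = 0.031425 mol
mol H = 2 × 0.4528 g H₂O ÷ 18.015 g/mol = 0.050269 mol
mass O = 0.6291 − (0.37745 + 0.050671) = 0.20098 g → mol O = 0.20098 ÷ 15.999 = 0.012562 mol
Divide by the smallest (0.012562 mol): C 2.502, H 4.002, O 1.000
Multiplying each by 2 gives whole numbers: C 5.00, H 8.00, O 2.00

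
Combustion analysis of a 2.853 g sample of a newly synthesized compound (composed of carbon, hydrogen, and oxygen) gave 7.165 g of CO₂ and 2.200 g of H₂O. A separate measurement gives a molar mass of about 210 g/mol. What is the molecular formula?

C12H18O3

mol C = 7.165 g CO₂ ÷ 44.009 g/mol = 0.16281 mol
mol H = 2 × 2.200 g H₂O ÷ 18.015 g/mol = 0.24424 mol
mass O = 2.853 − (1.9555 + 0.24619) = 0.65132 g → mol O = 0.65132 ÷ 15.999 = 0.040710 mol
Divide by the smallest (0.040710 mol): C 3.999, H 5.999, O 1.000
Empirical formula: C4H6O
Empirical-formula mass = 70.09 g/mol; 210 ÷ 70.09 ≈ 3, so the molecular formula is C12H18O3.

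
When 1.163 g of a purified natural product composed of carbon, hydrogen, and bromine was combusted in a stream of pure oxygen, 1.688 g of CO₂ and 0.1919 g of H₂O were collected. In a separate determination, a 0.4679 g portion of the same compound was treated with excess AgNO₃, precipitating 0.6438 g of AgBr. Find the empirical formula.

mol C = 1.688 g CO₂ ÷ 44.009 g/mol = 0.038356 mol
mol H = 2 × 0.1919 g H₂O ÷ 18.015 g/mol = 0.021304 mol
From the AgBr data: mol Br per gram of compound = (0.6438 ÷ 187.772) ÷ 0.4679 = 0.0073277 mol/g, so in the 1.163 g combustion sample mol Br = 0.0085221 mol
Divide by the smallest (0.0085221 mol): C 4.501, H 2.500, Br 1.000
Multiplying each by 2 gives whole numbers: C 9.00, H 5.00, Br 2.00

C9H5Br2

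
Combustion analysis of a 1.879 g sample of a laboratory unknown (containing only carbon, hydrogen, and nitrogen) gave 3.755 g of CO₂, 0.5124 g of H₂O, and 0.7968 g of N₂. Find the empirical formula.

mol C = 3.755 g CO₂ ÷ 44.009 g/mol = 0.085323 mol
mol H = 2 × 0.5124 g H₂O ÷ 18.015 g/mol = 0.056886 mol
mol N = 2 × 0.7968 g N₂ ÷ 28.014 g/mol = 0.056886 mol
Divide by the smallest (0.056886 mol): C 1.500, H 1.000, N 1.000
Multiplying each by 2 gives whole numbers: C 3.00, H 2.00, N 2.00

C3H2N2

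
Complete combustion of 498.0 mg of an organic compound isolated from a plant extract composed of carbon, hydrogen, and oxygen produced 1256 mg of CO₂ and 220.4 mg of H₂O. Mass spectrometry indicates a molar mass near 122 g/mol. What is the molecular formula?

mol C = 1.256 g CO₂ ÷ 44.009 g/mol = 0.028540 mol
mol H = 2 × 0.2204 g H₂O ÷ 18.015 g/mol = 0.024468 mol
mass O = 0.4980 − (0.34279 + 0.024664) = 0.13055 g → mol O = 0.13055 ÷ 15.999 = 0.0081597 mol
Divide by the smallest (0.0081597 mol): C 3.498, H 2.999, O 1.000
Multiplying each by 2 gives whole numbers: C 7.00, H 6.00, O 2.00
Empirical formula: C7H6O2
Empirical-formula mass = 122.12 g/mol; 122 ÷ 122.12 ≈ 1, so the molecular formula is C7H6O2.

C7H6O2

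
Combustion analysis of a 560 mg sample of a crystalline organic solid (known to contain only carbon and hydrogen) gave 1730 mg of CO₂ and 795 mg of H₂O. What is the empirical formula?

C4H9

mol C = 1.73 g CO₂ ÷ 44.009 g/mol = 0.03931 mol
mol H = 2 × 0.795 g H₂O ÷ 18.015 g/mol = 0.08826 mol
Divide by the smallest (0.03931 mol): C 1.000, H 2.245
Multiplying each by 4 gives whole numbers: C 4.00, H 8.98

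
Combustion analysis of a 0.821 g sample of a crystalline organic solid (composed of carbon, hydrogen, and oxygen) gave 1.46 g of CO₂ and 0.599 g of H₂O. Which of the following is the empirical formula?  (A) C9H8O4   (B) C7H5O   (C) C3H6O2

mol C = 1.46 g CO₂ ÷ 44.009 g/mol = 0.03318 mol
mol H = 2 × 0.599 g H₂O ÷ 18.015 g/mol = 0.06650 mol
mass O = 0.821 − (0.3985 + 0.06703) = 0.3555 g → mol O = 0.3555 ÷ 15.999 = 0.02222 mol
Divide by the smallest (0.02222 mol): C 1.493, H 2.993, O 1.000
Multiplying each by 2 gives whole numbers: C 2.99, H 5.99, O 2.00

(C) C3H6O2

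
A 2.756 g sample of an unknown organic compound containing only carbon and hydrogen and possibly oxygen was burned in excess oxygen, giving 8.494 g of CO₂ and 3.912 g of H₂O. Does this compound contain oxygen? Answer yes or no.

mol C = 8.494 g CO₂ ÷ 44.009 g/mol = 0.19301 mol
mol H = 2 × 3.912 g H₂O ÷ 18.015 g/mol = 0.43430 mol
C and H together account for 2.7560 g — essentially the entire 2.756 g sample — so the compound contains no oxygen.

no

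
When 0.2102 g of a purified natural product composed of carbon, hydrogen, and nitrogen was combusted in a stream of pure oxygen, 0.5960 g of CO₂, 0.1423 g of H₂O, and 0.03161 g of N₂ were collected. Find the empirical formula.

C6H7N

mol C = 0.5960 g CO₂ ÷ 44.009 g/mol = 0.013543 mol
mol H = 2 × 0.1423 g H₂O ÷ 18.015 g/mol = 0.015798 mol
mol N = 2 × 0.03161 g N₂ ÷ 28.014 g/mol = 0.0022567 mol
Divide by the smallest (0.0022567 mol): C 6.001, H 7.000, N 1.000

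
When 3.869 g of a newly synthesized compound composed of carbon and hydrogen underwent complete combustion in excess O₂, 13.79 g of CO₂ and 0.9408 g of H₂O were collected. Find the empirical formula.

mol C = 13.79 g CO₂ ÷ 44.009 g/mol = 0.31334 mol
mol H = 2 × 0.9408 g H₂O ÷ 18.015 g/mol = 0.10445 mol
Divide by the smallest (0.10445 mol): C 3.000, H 1.000

C3H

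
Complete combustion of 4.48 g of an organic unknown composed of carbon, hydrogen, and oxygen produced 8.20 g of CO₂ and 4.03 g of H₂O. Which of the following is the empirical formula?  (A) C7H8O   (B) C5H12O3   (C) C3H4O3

mol C = 8.20 g CO₂ ÷ 44.009 g/mol = 0.1863 mol
mol H = 2 × 4.03 g H₂O ÷ 18.015 g/mol = 0.4474 mol
mass O = 4.48 − (2.238 + 0.4510) = 1.791 g → mol O = 1.791 ÷ 15.999 = 0.1119 mol
Divide by the smallest (0.1119 mol): C 1.664, H 3.997, O 1.000
Multiplying each by 3 gives whole numbers: C 4.99, H 11.99, O 3.00

(B) C5H12O3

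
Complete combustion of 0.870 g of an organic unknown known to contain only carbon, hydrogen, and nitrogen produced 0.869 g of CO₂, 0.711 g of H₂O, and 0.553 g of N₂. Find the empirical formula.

mol C = 0.869 g CO₂ ÷ 44.009 g/mol = 0.01975 mol
mol H = 2 × 0.711 g H₂O ÷ 18.015 g/mol = 0.07893 mol
mol N = 2 × 0.553 g N₂ ÷ 28.014 g/mol = 0.03948 mol
Divide by the smallest (0.01975 mol): C 1.000, H 3.997, N 1.999

CH4N2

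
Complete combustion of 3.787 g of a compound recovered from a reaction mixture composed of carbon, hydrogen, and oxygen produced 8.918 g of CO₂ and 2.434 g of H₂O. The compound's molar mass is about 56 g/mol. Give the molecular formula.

mol C = 8.918 g CO₂ ÷ 44.009 g/mol = 0.20264 mol
mol H = 2 × 2.434 g H₂O ÷ 18.015 g/mol = 0.27022 mol
mass O = 3.787 − (2.4339 + 0.27238) = 1.0807 g → mol O = 1.0807 ÷ 15.999 = 0.067548 mol
Divide by the smallest (0.067548 mol): C 3.000, H 4.000, O 1.000
Empirical formula: C3H4O
Empirical-formula mass = 56.06 g/mol; 56 ÷ 56.06 ≈ 1, so the molecular formula is C3H4O.

C3H4O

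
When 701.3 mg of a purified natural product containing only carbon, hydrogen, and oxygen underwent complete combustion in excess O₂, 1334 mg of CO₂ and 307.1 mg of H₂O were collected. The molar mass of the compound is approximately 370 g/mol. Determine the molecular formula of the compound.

mol C = 1.334 g CO₂ ÷ 44.009 g/mol = 0.030312 mol
mol H = 2 × 0.3071 g H₂O ÷ 18.015 g/mol = 0.034094 mol
mass O = 0.7013 − (0.36408 + 0.034367) = 0.30286 g → mol O = 0.30286 ÷ 15.999 = 0.018930 mol
Divide by the smallest (0.018930 mol): C 1.601, H 1.801, O 1.000
Multiplying each by 5 gives whole numbers: C 8.01, H 9.01, O 5.00
Empirical formula: C8H9O5
Empirical-formula mass = 185.16 g/mol; 370 ÷ 185.16 ≈ 2, so the molecular formula is C16H18O10.

C16H18O10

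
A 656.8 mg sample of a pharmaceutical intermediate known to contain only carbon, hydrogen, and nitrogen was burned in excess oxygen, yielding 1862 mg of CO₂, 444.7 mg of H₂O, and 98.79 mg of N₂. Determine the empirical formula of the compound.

mol C = 1.862 g CO₂ ÷ 44.009 g/mol = 0.042310 mol
mol H = 2 × 0.4447 g H₂O ÷ 18.015 g/mol = 0.049370 mol
mol N = 2 × 0.09879 g N₂ ÷ 28.014 g/mol = 0.0070529 mol
Divide by the smallest (0.0070529 mol): C 5.999, H 7.000, N 1.000

C6H7N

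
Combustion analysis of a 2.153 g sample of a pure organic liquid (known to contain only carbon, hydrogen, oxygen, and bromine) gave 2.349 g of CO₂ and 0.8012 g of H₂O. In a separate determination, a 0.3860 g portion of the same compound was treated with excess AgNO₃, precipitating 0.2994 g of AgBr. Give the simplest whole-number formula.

C6H10BrO5

mol C = 2.349 g CO₂ ÷ 44.009 g/mol = 0.053375 mol
mol H = 2 × 0.8012 g H₂O ÷ 18.015 g/mol = 0.088948 mol
From the AgBr data: mol Br per gram of compound = (0.2994 ÷ 187.772) ÷ 0.3860 = 0.0041308 mol/g, so in the 2.153 g combustion sample mol Br = 0.0088936 mol
mass O = 2.153 − (0.64109 + 0.089660 + 0.71063) = 0.71161 g → mol O = 0.71161 ÷ 15.999 = 0.044479 mol
Divide by the smallest (0.0088936 mol): C 6.002, H 10.001, Br 1.000, O 5.001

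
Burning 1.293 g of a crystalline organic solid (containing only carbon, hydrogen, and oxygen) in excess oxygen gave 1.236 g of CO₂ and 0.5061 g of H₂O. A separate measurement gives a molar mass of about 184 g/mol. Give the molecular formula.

C4H8O8

mol C = 1.236 g CO₂ ÷ 44.009 g/mol = 0.028085 mol
mol H = 2 × 0.5061 g H₂O ÷ 18.015 g/mol = 0.056187 mol
mass O = 1.293 − (0.33733 + 0.056636) = 0.89903 g → mol O = 0.89903 ÷ 15.999 = 0.056193 mol
Divide by the smallest (0.028085 mol): C 1.000, H 2.001, O 2.001
Empirical formula: CH2O2
Empirical-formula mass = 46.02 g/mol; 184 ÷ 46.02 ≈ 4, so the molecular formula is C4H8O8.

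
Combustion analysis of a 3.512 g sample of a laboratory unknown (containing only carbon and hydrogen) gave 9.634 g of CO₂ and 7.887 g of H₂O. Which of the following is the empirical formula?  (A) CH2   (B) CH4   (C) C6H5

(B) CH4

mol C = 9.634 g CO₂ ÷ 44.009 g/mol = 0.21891 mol
mol H = 2 × 7.887 g H₂O ÷ 18.015 g/mol = 0.87560 mol
Divide by the smallest (0.21891 mol): C 1.000, H 4.000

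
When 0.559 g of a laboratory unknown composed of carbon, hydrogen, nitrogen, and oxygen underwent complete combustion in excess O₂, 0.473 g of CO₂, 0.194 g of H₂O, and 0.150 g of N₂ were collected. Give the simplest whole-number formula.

C2H4N2O3

mol C = 0.473 g CO₂ ÷ 44.009 g/mol = 0.01075 mol
mol H = 2 × 0.194 g H₂O ÷ 18.015 g/mol = 0.02154 mol
mol N = 2 × 0.150 g N₂ ÷ 28.014 g/mol = 0.01071 mol
mass O = 0.559 − (0.1291 + 0.02171 + 0.1500) = 0.2582 g → mol O = 0.2582 ÷ 15.999 = 0.01614 mol
Divide by the smallest (0.01071 mol): C 1.004, H 2.011, N 1.000, O 1.507
Multiplying each by 2 gives whole numbers: C 2.01, H 4.02, N 2.00, O 3.01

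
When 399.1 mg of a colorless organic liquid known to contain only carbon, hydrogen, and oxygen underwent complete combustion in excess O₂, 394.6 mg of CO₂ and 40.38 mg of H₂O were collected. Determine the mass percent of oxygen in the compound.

mol C = 0.3946 g CO₂ ÷ 44.009 g/mol = 0.0089663 mol
mol H = 2 × 0.04038 g H₂O ÷ 18.015 g/mol = 0.0044829 mol
mass O = 0.3991 − (0.10769 + 0.0045188) = 0.28689 g → mol O = 0.28689 ÷ 15.999 = 0.017932 mol
mass % O = 0.28689 g ÷ 0.3991 g × 100%

71.88%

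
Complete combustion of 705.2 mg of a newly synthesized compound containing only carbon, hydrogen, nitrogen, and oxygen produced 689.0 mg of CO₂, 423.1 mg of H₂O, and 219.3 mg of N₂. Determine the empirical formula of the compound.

mol C = 0.6890 g CO₂ ÷ 44.009 g/mol = 0.015656 mol
mol H = 2 × 0.4231 g H₂O ÷ 18.015 g/mol = 0.046972 mol
mol N = 2 × 0.2193 g N₂ ÷ 28.014 g/mol = 0.015656 mol
mass O = 0.7052 − (0.18804 + 0.047348 + 0.21930) = 0.25051 g → mol O = 0.25051 ÷ 15.999 = 0.015658 mol
Divide by the smallest (0.015656 mol): C 1.000, H 3.000, N 1.000, O 1.000

CH3NO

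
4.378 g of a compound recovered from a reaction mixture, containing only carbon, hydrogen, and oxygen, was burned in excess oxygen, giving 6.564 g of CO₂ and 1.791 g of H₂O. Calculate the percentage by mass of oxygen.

mol C = 6.564 g CO₂ ÷ 44.009 g/mol = 0.14915 mol
mol H = 2 × 1.791 g H₂O ÷ 18.015 g/mol = 0.19883 mol
mass O = 4.378 − (1.7915 + 0.20042) = 2.3861 g → mol O = 2.3861 ÷ 15.999 = 0.14914 mol
mass % O = 2.3861 g ÷ 4.378 g × 100%

54.50%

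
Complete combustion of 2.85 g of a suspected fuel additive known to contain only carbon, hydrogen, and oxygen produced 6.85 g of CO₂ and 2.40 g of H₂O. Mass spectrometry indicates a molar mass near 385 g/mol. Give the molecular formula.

mol C = 6.85 g CO₂ ÷ 44.009 g/mol = 0.1556 mol
mol H = 2 × 2.40 g H₂O ÷ 18.015 g/mol = 0.2664 mol
mass O = 2.85 − (1.870 + 0.2686) = 0.7119 g → mol O = 0.7119 ÷ 15.999 = 0.04450 mol
Divide by the smallest (0.04450 mol): C 3.498, H 5.988, O 1.000
Multiplying each by 2 gives whole numbers: C 7.00, H 11.98, O 2.00
Empirical formula: C7H12O2
Empirical-formula mass = 128.17 g/mol; 385 ÷ 128.17 ≈ 3, so the molecular formula is C21H36O6.

C21H36O6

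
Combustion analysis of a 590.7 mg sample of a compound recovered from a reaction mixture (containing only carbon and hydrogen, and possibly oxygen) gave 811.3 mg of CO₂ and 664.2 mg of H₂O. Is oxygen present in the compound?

yes

mol C = 0.8113 g CO₂ ÷ 44.009 g/mol = 0.018435 mol
mol H = 2 × 0.6642 g H₂O ÷ 18.015 g/mol = 0.073739 mol
C and H account for only 0.29575 g of the 0.5907 g sample; the remaining 0.29495 g must be oxygen.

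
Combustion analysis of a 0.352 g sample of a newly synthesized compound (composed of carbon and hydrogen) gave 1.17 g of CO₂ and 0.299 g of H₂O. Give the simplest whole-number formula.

mol C = 1.17 g CO₂ ÷ 44.009 g/mol = 0.02659 mol
mol H = 2 × 0.299 g H₂O ÷ 18.015 g/mol = 0.03319 mol
Divide by the smallest (0.02659 mol): C 1.000, H 1.249
Multiplying each by 4 gives whole numbers: C 4.00, H 4.99

C4H5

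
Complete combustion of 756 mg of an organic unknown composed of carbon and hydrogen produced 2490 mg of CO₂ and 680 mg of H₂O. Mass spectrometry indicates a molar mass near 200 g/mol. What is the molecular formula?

C15H20

mol C = 2.49 g CO₂ ÷ 44.009 g/mol = 0.05658 mol
mol H = 2 × 0.680 g H₂O ÷ 18.015 g/mol = 0.07549 mol
Divide by the smallest (0.05658 mol): C 1.000, H 1.334
Multiplying each by 3 gives whole numbers: C 3.00, H 4.00
Empirical formula: C3H4
Empirical-formula mass = 40.06 g/mol; 200 ÷ 40.06 ≈ 5, so the molecular formula is C15H20.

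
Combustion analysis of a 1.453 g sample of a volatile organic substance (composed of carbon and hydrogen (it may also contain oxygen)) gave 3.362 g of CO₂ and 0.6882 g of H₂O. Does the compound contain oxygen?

mol C = 3.362 g CO₂ ÷ 44.009 g/mol = 0.076393 mol
mol H = 2 × 0.6882 g H₂O ÷ 18.015 g/mol = 0.076403 mol
C and H account for only 0.99458 g of the 1.453 g sample; the remaining 0.45842 g must be oxygen.

yes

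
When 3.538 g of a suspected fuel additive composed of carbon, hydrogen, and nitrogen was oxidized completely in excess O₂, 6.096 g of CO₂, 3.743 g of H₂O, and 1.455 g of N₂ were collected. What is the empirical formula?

mol C = 6.096 g CO₂ ÷ 44.009 g/mol = 0.13852 mol
mol H = 2 × 3.743 g H₂O ÷ 18.015 g/mol = 0.41554 mol
mol N = 2 × 1.455 g N₂ ÷ 28.014 g/mol = 0.10388 mol
Divide by the smallest (0.10388 mol): C 1.333, H 4.000, N 1.000
Multiplying each by 3 gives whole numbers: C 4.00, H 12.00, N 3.00

C4H12N3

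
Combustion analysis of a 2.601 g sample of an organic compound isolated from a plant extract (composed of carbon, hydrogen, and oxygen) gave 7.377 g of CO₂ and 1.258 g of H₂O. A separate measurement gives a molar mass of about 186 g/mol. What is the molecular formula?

mol C = 7.377 g CO₂ ÷ 44.009 g/mol = 0.16762 mol
mol H = 2 × 1.258 g H₂O ÷ 18.015 g/mol = 0.13966 mol
mass O = 2.601 − (2.0133 + 0.14078) = 0.44688 g → mol O = 0.44688 ÷ 15.999 = 0.027932 mol
Divide by the smallest (0.027932 mol): C 6.001, H 5.000, O 1.000
Empirical formula: C6H5O
Empirical-formula mass = 93.11 g/mol; 186 ÷ 93.11 ≈ 2, so the molecular formula is C12H10O2.

C12H10O2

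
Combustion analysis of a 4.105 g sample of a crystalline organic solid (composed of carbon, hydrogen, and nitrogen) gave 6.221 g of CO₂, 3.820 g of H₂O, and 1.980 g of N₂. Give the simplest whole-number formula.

mol C = 6.221 g CO₂ ÷ 44.009 g/mol = 0.14136 mol
mol H = 2 × 3.820 g H₂O ÷ 18.015 g/mol = 0.42409 mol
mol N = 2 × 1.980 g N₂ ÷ 28.014 g/mol = 0.14136 mol
Divide by the smallest (0.14136 mol): C 1.000, H 3.000, N 1.000

CH3N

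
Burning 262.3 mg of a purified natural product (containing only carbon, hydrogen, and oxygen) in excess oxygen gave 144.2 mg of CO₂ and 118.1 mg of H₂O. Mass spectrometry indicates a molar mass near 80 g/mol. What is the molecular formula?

CH4O4

mol C = 0.1442 g CO₂ ÷ 44.009 g/mol = 0.0032766 mol
mol H = 2 × 0.1181 g H₂O ÷ 18.015 g/mol = 0.013111 mol
mass O = 0.2623 − (0.039355 + 0.013216) = 0.20973 g → mol O = 0.20973 ÷ 15.999 = 0.013109 mol
Divide by the smallest (0.0032766 mol): C 1.000, H 4.001, O 4.001
Empirical formula: CH4O4
Empirical-formula mass = 80.04 g/mol; 80 ÷ 80.04 ≈ 1, so the molecular formula is CH4O4.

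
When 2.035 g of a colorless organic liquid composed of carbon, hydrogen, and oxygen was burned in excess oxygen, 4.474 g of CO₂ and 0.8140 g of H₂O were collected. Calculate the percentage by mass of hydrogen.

mol C = 4.474 g CO₂ ÷ 44.009 g/mol = 0.10166 mol
mol H = 2 × 0.8140 g H₂O ÷ 18.015 g/mol = 0.090369 mol
mass O = 2.035 − (1.2211 + 0.091092) = 0.72286 g → mol O = 0.72286 ÷ 15.999 = 0.045181 mol
mass % H = 0.091092 g ÷ 2.035 g × 100%

4.48%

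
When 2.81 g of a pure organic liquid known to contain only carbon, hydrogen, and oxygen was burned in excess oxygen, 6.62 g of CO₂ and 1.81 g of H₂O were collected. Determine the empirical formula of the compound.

C3H4O

mol C = 6.62 g CO₂ ÷ 44.009 g/mol = 0.1504 mol
mol H = 2 × 1.81 g H₂O ÷ 18.015 g/mol = 0.2009 mol
mass O = 2.81 − (1.807 + 0.2026) = 0.8007 g → mol O = 0.8007 ÷ 15.999 = 0.05005 mol
Divide by the smallest (0.05005 mol): C 3.006, H 4.015, O 1.000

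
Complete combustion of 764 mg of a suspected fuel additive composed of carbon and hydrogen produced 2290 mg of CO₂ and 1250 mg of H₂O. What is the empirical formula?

mol C = 2.29 g CO₂ ÷ 44.009 g/mol = 0.05203 mol
mol H = 2 × 1.25 g H₂O ÷ 18.015 g/mol = 0.1388 mol
Divide by the smallest (0.05203 mol): C 1.000, H 2.667
Multiplying each by 3 gives whole numbers: C 3.00, H 8.00

C3H8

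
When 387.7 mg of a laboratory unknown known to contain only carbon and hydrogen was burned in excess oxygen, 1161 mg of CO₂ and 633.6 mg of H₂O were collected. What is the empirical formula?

mol C = 1.161 g CO₂ ÷ 44.009 g/mol = 0.026381 mol
mol H = 2 × 0.6336 g H₂O ÷ 18.015 g/mol = 0.070341 mol
Divide by the smallest (0.026381 mol): C 1.000, H 2.666
Multiplying each by 3 gives whole numbers: C 3.00, H 8.00

C3H8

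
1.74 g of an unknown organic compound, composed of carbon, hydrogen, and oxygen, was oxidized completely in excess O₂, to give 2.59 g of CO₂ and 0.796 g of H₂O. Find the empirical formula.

mol C = 2.59 g CO₂ ÷ 44.009 g/mol = 0.05885 mol
mol H = 2 × 0.796 g H₂O ÷ 18.015 g/mol = 0.08837 mol
mass O = 1.74 − (0.7069 + 0.08908) = 0.9441 g → mol O = 0.9441 ÷ 15.999 = 0.05901 mol
Divide by the smallest (0.05885 mol): C 1.000, H 1.502, O 1.003
Multiplying each by 2 gives whole numbers: C 2.00, H 3.00, O 2.01

C2H3O2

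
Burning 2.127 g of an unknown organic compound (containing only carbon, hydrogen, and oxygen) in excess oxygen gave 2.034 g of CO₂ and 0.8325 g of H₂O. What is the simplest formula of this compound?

CH2O2

mol C = 2.034 g CO₂ ÷ 44.009 g/mol = 0.046218 mol
mol H = 2 × 0.8325 g H₂O ÷ 18.015 g/mol = 0.092423 mol
mass O = 2.127 − (0.55512 + 0.093162) = 1.4787 g → mol O = 1.4787 ÷ 15.999 = 0.092425 mol
Divide by the smallest (0.046218 mol): C 1.000, H 2.000, O 2.000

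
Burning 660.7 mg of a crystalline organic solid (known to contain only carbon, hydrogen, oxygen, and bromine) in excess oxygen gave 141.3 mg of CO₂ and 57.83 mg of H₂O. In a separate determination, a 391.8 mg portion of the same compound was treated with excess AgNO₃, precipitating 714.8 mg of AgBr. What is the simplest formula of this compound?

mol C = 0.1413 g CO₂ ÷ 44.009 g/mol = 0.0032107 mol
mol H = 2 × 0.05783 g H₂O ÷ 18.015 g/mol = 0.0064202 mol
From the AgBr data: mol Br per gram of compound = (0.7148 ÷ 187.772) ÷ 0.3918 = 0.0097160 mol/g, so in the 0.6607 g combustion sample mol Br = 0.0064194 mol
mass O = 0.6607 − (0.038564 + 0.0064716 + 0.51293) = 0.10273 g → mol O = 0.10273 ÷ 15.999 = 0.0064210 mol
Divide by the smallest (0.0032107 mol): C 1.000, H 2.000, Br 1.999, O 2.000

CH2Br2O2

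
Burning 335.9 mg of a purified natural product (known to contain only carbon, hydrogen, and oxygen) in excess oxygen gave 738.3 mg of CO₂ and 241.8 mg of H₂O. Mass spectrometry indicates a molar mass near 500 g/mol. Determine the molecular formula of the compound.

C25H40O10

mol C = 0.7383 g CO₂ ÷ 44.009 g/mol = 0.016776 mol
mol H = 2 × 0.2418 g H₂O ÷ 18.015 g/mol = 0.026844 mol
mass O = 0.3359 − (0.20150 + 0.027059) = 0.10734 g → mol O = 0.10734 ÷ 15.999 = 0.0067094 mol
Divide by the smallest (0.0067094 mol): C 2.500, H 4.001, O 1.000
Multiplying each by 2 gives whole numbers: C 5.00, H 8.00, O 2.00
Empirical formula: C5H8O2
Empirical-formula mass = 100.12 g/mol; 500 ÷ 100.12 ≈ 5, so the molecular formula is C25H40O10.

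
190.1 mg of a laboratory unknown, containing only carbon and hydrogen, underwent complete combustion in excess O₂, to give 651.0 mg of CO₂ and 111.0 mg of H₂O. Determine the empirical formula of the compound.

mol C = 0.6510 g CO₂ ÷ 44.009 g/mol = 0.014792 mol
mol H = 2 × 0.1110 g H₂O ÷ 18.015 g/mol = 0.012323 mol
Divide by the smallest (0.012323 mol): C 1.200, H 1.000
Multiplying each by 5 gives whole numbers: C 6.00, H 5.00

C6H5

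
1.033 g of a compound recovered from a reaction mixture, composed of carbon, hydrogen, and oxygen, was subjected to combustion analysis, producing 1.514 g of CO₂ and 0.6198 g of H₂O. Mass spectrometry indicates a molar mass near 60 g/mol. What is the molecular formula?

mol C = 1.514 g CO₂ ÷ 44.009 g/mol = 0.034402 mol
mol H = 2 × 0.6198 g H₂O ÷ 18.015 g/mol = 0.068809 mol
mass O = 1.033 − (0.41320 + 0.069360) = 0.55044 g → mol O = 0.55044 ÷ 15.999 = 0.034404 mol
Divide by the smallest (0.034402 mol): C 1.000, H 2.000, O 1.000
Empirical formula: CH2O
Empirical-formula mass = 30.03 g/mol; 60 ÷ 30.03 ≈ 2, so the molecular formula is C2H4O2.

C2H4O2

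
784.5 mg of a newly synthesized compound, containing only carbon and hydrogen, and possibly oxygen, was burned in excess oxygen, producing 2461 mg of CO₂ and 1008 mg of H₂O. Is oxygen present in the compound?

no

mol C = 2.461 g CO₂ ÷ 44.009 g/mol = 0.055920 mol
mol H = 2 × 1.008 g H₂O ÷ 18.015 g/mol = 0.11191 mol
C and H together account for 0.78446 g — essentially the entire 0.7845 g sample — so the compound contains no oxygen.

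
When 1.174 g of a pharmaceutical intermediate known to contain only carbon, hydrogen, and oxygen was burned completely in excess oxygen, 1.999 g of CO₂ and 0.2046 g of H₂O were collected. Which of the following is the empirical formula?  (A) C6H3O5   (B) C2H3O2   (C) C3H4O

(A) C6H3O5

mol C = 1.999 g CO₂ ÷ 44.009 g/mol = 0.045423 mol
mol H = 2 × 0.2046 g H₂O ÷ 18.015 g/mol = 0.022714 mol
mass O = 1.174 − (0.54557 + 0.022896) = 0.60553 g → mol O = 0.60553 ÷ 15.999 = 0.037848 mol
Divide by the smallest (0.022714 mol): C 2.000, H 1.000, O 1.666
Multiplying each by 3 gives whole numbers: C 6.00, H 3.00, O 5.00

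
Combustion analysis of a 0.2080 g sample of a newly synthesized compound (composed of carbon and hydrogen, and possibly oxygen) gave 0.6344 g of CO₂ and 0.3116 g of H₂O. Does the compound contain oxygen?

mol C = 0.6344 g CO₂ ÷ 44.009 g/mol = 0.014415 mol
mol H = 2 × 0.3116 g H₂O ÷ 18.015 g/mol = 0.034593 mol
C and H together account for 0.20801 g — essentially the entire 0.2080 g sample — so the compound contains no oxygen.

no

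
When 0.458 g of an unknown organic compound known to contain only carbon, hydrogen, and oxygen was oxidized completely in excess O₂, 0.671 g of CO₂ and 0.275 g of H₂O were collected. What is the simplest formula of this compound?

CH2O

mol C = 0.671 g CO₂ ÷ 44.009 g/mol = 0.01525 mol
mol H = 2 × 0.275 g H₂O ÷ 18.015 g/mol = 0.03053 mol
mass O = 0.458 − (0.1831 + 0.03077) = 0.2441 g → mol O = 0.2441 ÷ 15.999 = 0.01526 mol
Divide by the smallest (0.01525 mol): C 1.000, H 2.002, O 1.001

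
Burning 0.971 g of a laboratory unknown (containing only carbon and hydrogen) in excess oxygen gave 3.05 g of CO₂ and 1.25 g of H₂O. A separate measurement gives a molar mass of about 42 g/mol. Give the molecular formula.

mol C = 3.05 g CO₂ ÷ 44.009 g/mol = 0.06930 mol
mol H = 2 × 1.25 g H₂O ÷ 18.015 g/mol = 0.1388 mol
Divide by the smallest (0.06930 mol): C 1.000, H 2.002
Empirical formula: CH2
Empirical-formula mass = 14.03 g/mol; 42 ÷ 14.03 ≈ 3, so the molecular formula is C3H6.

C3H6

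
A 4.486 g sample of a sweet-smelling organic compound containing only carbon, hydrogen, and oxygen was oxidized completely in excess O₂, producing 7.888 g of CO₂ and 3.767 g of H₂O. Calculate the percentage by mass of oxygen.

42.61%

mol C = 7.888 g CO₂ ÷ 44.009 g/mol = 0.17924 mol
mol H = 2 × 3.767 g H₂O ÷ 18.015 g/mol = 0.41821 mol
mass O = 4.486 − (2.1528 + 0.42155) = 1.9116 g → mol O = 1.9116 ÷ 15.999 = 0.11949 mol
mass % O = 1.9116 g ÷ 4.486 g × 100%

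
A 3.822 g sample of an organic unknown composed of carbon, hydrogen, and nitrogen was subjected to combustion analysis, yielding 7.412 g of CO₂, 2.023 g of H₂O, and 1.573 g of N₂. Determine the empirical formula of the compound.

C3H4N2

mol C = 7.412 g CO₂ ÷ 44.009 g/mol = 0.16842 mol
mol H = 2 × 2.023 g H₂O ÷ 18.015 g/mol = 0.22459 mol
mol N = 2 × 1.573 g N₂ ÷ 28.014 g/mol = 0.11230 mol
Divide by the smallest (0.11230 mol): C 1.500, H 2.000, N 1.000
Multiplying each by 2 gives whole numbers: C 3.00, H 4.00, N 2.00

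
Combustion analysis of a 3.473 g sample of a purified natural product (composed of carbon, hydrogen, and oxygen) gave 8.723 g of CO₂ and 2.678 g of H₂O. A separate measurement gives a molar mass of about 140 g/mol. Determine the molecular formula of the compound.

C8H12O2

mol C = 8.723 g CO₂ ÷ 44.009 g/mol = 0.19821 mol
mol H = 2 × 2.678 g H₂O ÷ 18.015 g/mol = 0.29731 mol
mass O = 3.473 − (2.3807 + 0.29969) = 0.79262 g → mol O = 0.79262 ÷ 15.999 = 0.049542 mol
Divide by the smallest (0.049542 mol): C 4.001, H 6.001, O 1.000
Empirical formula: C4H6O
Empirical-formula mass = 70.09 g/mol; 140 ÷ 70.09 ≈ 2, so the molecular formula is C8H12O2.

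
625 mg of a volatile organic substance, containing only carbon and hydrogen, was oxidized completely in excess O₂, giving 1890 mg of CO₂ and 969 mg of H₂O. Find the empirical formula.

mol C = 1.89 g CO₂ ÷ 44.009 g/mol = 0.04295 mol
mol H = 2 × 0.969 g H₂O ÷ 18.015 g/mol = 0.1076 mol
Divide by the smallest (0.04295 mol): C 1.000, H 2.505
Multiplying each by 2 gives whole numbers: C 2.00, H 5.01

C2H5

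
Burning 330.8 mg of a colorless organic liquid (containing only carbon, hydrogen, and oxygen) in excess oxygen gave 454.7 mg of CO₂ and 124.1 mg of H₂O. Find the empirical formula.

C6H8O7

mol C = 0.4547 g CO₂ ÷ 44.009 g/mol = 0.010332 mol
mol H = 2 × 0.1241 g H₂O ÷ 18.015 g/mol = 0.013777 mol
mass O = 0.3308 − (0.12410 + 0.013888) = 0.19281 g → mol O = 0.19281 ÷ 15.999 = 0.012052 mol
Divide by the smallest (0.010332 mol): C 1.000, H 1.333, O 1.166
Multiplying each by 6 gives whole numbers: C 6.00, H 8.00, O 7.00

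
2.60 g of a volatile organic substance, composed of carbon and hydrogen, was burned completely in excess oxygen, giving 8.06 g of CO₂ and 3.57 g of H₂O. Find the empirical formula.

C6H13

mol C = 8.06 g CO₂ ÷ 44.009 g/mol = 0.1831 mol
mol H = 2 × 3.57 g H₂O ÷ 18.015 g/mol = 0.3963 mol
Divide by the smallest (0.1831 mol): C 1.000, H 2.164
Multiplying each by 6 gives whole numbers: C 6.00, H 12.98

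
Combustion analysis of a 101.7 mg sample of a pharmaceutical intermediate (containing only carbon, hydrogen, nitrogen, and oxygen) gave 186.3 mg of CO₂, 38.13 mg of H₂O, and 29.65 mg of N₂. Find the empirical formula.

C4H4N2O

mol C = 0.1863 g CO₂ ÷ 44.009 g/mol = 0.0042332 mol
mol H = 2 × 0.03813 g H₂O ÷ 18.015 g/mol = 0.0042331 mol
mol N = 2 × 0.02965 g N₂ ÷ 28.014 g/mol = 0.0021168 mol
mass O = 0.1017 − (0.050845 + 0.0042670 + 0.029650) = 0.016938 g → mol O = 0.016938 ÷ 15.999 = 0.0010587 mol
Divide by the smallest (0.0010587 mol): C 3.999, H 3.999, N 1.999, O 1.000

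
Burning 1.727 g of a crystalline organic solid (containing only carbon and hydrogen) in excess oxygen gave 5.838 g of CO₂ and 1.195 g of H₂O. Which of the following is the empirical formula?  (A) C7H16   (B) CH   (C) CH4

(B) CH

mol C = 5.838 g CO₂ ÷ 44.009 g/mol = 0.13265 mol
mol H = 2 × 1.195 g H₂O ÷ 18.015 g/mol = 0.13267 mol
Divide by the smallest (0.13265 mol): C 1.000, H 1.000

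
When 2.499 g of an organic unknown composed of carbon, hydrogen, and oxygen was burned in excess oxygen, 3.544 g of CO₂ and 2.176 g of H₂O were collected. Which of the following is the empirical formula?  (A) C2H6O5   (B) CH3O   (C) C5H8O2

mol C = 3.544 g CO₂ ÷ 44.009 g/mol = 0.080529 mol
mol H = 2 × 2.176 g H₂O ÷ 18.015 g/mol = 0.24158 mol
mass O = 2.499 − (0.96723 + 0.24351) = 1.2883 g → mol O = 1.2883 ÷ 15.999 = 0.080521 mol
Divide by the smallest (0.080521 mol): C 1.000, H 3.000, O 1.000

(B) CH3O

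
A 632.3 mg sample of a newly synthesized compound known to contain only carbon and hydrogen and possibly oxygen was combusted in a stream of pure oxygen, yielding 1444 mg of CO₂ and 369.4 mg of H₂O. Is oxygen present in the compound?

mol C = 1.444 g CO₂ ÷ 44.009 g/mol = 0.032811 mol
mol H = 2 × 0.3694 g H₂O ÷ 18.015 g/mol = 0.041010 mol
C and H account for only 0.43544 g of the 0.6323 g sample; the remaining 0.19686 g must be oxygen.

yes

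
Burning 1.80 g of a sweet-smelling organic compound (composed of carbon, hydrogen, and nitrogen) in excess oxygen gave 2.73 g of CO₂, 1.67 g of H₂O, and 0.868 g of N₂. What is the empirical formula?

mol C = 2.73 g CO₂ ÷ 44.009 g/mol = 0.06203 mol
mol H = 2 × 1.67 g H₂O ÷ 18.015 g/mol = 0.1854 mol
mol N = 2 × 0.868 g N₂ ÷ 28.014 g/mol = 0.06197 mol
Divide by the smallest (0.06197 mol): C 1.001, H 2.992, N 1.000

CH3N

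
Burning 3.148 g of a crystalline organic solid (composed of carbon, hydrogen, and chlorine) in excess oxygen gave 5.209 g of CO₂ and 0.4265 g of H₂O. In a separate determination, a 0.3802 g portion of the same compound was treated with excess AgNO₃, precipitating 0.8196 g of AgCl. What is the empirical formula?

mol C = 5.209 g CO₂ ÷ 44.009 g/mol = 0.11836 mol
mol H = 2 × 0.4265 g H₂O ÷ 18.015 g/mol = 0.047349 mol
From the AgCl data: mol Cl per gram of compound = (0.8196 ÷ 143.318) ÷ 0.3802 = 0.015041 mol/g, so in the 3.148 g combustion sample mol Cl = 0.047350 mol
Divide by the smallest (0.047349 mol): C 2.500, H 1.000, Cl 1.000
Multiplying each by 2 gives whole numbers: C 5.00, H 2.00, Cl 2.00

C5H2Cl2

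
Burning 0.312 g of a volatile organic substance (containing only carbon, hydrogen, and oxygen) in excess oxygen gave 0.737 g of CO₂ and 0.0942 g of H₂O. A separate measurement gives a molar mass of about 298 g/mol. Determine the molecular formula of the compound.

C16H10O6

mol C = 0.737 g CO₂ ÷ 44.009 g/mol = 0.01675 mol
mol H = 2 × 0.0942 g H₂O ÷ 18.015 g/mol = 0.01046 mol
mass O = 0.312 − (0.2011 + 0.01054) = 0.1003 g → mol O = 0.1003 ÷ 15.999 = 0.006270 mol
Divide by the smallest (0.006270 mol): C 2.671, H 1.668, O 1.000
Multiplying each by 3 gives whole numbers: C 8.01, H 5.00, O 3.00
Empirical formula: C8H5O3
Empirical-formula mass = 149.12 g/mol; 298 ÷ 149.12 ≈ 2, so the molecular formula is C16H10O6.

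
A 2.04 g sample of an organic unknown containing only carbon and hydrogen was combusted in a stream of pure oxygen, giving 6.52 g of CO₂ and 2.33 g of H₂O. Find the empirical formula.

C4H7

mol C = 6.52 g CO₂ ÷ 44.009 g/mol = 0.1482 mol
mol H = 2 × 2.33 g H₂O ÷ 18.015 g/mol = 0.2587 mol
Divide by the smallest (0.1482 mol): C 1.000, H 1.746
Multiplying each by 4 gives whole numbers: C 4.00, H 6.98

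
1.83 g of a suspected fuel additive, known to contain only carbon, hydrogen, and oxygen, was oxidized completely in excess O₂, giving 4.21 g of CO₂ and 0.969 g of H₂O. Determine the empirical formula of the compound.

mol C = 4.21 g CO₂ ÷ 44.009 g/mol = 0.09566 mol
mol H = 2 × 0.969 g H₂O ÷ 18.015 g/mol = 0.1076 mol
mass O = 1.83 − (1.149 + 0.1084) = 0.5726 g → mol O = 0.5726 ÷ 15.999 = 0.03579 mol
Divide by the smallest (0.03579 mol): C 2.673, H 3.006, O 1.000
Multiplying each by 3 gives whole numbers: C 8.02, H 9.02, O 3.00

C8H9O3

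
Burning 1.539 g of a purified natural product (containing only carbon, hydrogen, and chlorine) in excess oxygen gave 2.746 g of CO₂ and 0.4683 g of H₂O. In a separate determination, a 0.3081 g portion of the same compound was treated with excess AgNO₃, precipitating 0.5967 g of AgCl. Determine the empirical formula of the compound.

mol C = 2.746 g CO₂ ÷ 44.009 g/mol = 0.062396 mol
mol H = 2 × 0.4683 g H₂O ÷ 18.015 g/mol = 0.051990 mol
From the AgCl data: mol Cl per gram of compound = (0.5967 ÷ 143.318) ÷ 0.3081 = 0.013513 mol/g, so in the 1.539 g combustion sample mol Cl = 0.020797 mol
Divide by the smallest (0.020797 mol): C 3.000, H 2.500, Cl 1.000
Multiplying each by 2 gives whole numbers: C 6.00, H 5.00, Cl 2.00

C6H5Cl2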